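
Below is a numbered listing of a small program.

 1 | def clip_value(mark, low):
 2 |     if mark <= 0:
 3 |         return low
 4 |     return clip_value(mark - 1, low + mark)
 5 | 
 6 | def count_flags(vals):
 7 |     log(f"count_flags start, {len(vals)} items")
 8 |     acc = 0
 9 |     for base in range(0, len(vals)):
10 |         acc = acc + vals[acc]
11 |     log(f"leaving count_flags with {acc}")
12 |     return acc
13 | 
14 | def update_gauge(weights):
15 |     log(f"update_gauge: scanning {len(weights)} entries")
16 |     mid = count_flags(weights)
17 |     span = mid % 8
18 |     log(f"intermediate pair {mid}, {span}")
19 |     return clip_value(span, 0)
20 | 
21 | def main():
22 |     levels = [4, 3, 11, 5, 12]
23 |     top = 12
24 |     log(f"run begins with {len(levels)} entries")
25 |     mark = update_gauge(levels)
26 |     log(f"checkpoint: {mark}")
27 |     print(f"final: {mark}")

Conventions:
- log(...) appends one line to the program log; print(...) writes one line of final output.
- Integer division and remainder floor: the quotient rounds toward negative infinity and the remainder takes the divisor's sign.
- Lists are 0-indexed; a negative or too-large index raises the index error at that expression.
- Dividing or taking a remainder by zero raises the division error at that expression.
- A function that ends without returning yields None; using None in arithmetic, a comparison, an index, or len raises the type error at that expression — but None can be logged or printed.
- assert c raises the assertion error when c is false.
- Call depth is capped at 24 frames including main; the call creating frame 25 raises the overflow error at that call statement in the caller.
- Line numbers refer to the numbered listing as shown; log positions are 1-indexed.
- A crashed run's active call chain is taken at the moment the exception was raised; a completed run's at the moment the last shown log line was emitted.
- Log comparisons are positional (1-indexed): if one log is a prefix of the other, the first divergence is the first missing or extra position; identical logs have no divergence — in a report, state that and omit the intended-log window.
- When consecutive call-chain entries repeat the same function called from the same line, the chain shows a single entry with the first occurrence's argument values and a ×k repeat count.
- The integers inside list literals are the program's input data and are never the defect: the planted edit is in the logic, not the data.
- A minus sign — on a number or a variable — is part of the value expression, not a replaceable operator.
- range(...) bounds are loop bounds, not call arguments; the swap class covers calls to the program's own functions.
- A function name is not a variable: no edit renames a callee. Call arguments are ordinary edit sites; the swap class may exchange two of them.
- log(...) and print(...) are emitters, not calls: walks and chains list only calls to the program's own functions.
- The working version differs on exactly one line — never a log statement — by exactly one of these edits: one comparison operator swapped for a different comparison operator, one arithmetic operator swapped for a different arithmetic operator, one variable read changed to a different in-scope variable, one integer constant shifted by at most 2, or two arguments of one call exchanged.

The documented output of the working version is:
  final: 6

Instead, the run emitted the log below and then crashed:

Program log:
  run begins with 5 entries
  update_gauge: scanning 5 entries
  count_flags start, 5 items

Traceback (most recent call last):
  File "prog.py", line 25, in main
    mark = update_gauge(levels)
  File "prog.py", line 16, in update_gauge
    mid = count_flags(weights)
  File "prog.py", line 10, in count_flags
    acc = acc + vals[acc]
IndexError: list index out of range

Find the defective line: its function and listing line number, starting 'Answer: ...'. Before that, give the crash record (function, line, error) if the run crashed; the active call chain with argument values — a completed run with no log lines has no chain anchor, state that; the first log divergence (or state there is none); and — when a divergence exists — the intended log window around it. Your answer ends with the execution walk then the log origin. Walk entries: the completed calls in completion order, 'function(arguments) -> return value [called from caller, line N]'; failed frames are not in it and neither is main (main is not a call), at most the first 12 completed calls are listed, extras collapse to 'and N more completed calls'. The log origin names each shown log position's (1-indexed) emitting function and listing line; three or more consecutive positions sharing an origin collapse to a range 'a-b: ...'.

Answer: the defect is in count_flags at line 10.
The tell: The log ends early — 3 lines, where the working version next logs 'leaving count_flags with 35'.
Crash: count_flags, line 10, IndexError.
Call chain: main -> update_gauge([4, 3, 11, 5, 12]) (called at line 25) -> count_flags([4, 3, 11, 5, 12]) (called at line 16).
First divergence: position 4 — the faulty run's log ends after 3 lines; the working version continues with 'leaving count_flags with 35'.
Intended log window:
  2: update_gauge: scanning 5 entries
  3: count_flags start, 5 items
  4: leaving count_flags with 35
  5: intermediate pair 35, 3
Execution walk:
  (no call completed)
Log origins:
  1: emitted by main (line 24)
  2: emitted by update_gauge (line 15)
  3: emitted by count_flags (line 7)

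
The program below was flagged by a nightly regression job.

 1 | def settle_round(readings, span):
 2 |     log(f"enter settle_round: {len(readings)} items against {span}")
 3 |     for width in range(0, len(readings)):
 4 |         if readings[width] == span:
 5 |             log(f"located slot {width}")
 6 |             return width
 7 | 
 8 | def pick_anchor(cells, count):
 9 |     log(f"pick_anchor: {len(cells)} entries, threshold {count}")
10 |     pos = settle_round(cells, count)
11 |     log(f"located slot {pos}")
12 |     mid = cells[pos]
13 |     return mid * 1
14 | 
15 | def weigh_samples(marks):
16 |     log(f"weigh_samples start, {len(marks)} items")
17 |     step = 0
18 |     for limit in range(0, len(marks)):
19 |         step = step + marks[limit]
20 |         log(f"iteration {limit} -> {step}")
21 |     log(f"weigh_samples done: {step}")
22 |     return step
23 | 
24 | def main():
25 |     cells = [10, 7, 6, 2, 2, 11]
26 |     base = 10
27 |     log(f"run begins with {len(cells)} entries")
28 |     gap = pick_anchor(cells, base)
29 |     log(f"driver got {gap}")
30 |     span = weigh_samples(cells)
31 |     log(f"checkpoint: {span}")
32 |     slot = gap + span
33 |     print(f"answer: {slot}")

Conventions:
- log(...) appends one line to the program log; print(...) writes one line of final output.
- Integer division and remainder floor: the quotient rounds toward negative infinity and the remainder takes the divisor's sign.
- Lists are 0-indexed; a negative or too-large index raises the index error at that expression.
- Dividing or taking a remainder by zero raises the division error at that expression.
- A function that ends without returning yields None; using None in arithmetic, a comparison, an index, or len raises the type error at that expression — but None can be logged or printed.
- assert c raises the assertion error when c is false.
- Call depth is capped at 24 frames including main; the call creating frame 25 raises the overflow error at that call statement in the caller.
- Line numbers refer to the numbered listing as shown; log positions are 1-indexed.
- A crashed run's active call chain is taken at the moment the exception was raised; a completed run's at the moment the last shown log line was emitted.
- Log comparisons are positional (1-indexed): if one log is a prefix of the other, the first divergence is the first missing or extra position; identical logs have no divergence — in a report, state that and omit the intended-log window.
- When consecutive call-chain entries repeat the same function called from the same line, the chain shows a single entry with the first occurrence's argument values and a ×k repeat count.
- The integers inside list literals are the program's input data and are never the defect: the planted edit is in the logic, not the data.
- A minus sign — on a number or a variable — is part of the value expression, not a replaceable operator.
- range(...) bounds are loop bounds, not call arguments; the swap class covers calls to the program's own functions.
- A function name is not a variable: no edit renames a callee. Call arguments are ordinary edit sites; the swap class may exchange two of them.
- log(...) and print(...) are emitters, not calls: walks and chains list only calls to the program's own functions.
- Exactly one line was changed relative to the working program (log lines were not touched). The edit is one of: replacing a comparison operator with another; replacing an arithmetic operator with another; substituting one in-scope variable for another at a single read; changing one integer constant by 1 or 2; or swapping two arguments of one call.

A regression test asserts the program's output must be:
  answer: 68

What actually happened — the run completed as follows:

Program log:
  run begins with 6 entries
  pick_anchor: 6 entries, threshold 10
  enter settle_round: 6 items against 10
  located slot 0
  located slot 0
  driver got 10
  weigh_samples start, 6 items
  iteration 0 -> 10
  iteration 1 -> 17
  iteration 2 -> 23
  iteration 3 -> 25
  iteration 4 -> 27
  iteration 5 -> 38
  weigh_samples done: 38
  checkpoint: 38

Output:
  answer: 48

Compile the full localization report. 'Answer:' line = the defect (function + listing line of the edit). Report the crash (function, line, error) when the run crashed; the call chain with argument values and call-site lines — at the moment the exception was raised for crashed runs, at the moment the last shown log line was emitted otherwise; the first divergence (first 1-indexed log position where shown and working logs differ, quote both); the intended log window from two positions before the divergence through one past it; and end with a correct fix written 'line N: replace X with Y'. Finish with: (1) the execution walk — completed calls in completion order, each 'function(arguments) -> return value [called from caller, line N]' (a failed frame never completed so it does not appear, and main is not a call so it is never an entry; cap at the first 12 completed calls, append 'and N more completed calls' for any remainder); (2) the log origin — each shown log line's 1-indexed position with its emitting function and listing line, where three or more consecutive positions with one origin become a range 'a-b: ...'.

Answer: the defect is in pick_anchor at line 13.
The tell: The log first diverges at position 6: the faulty run prints 'driver got 10' where the working version prints 'driver got 30'.
Call chain: main.
First divergence: position 6 — shown 'driver got 10', intended 'driver got 30'.
Intended log window:
  4: located slot 0
  5: located slot 0
  6: driver got 30
  7: weigh_samples start, 6 items
Execution walk:
  settle_round([10, 7, 6, 2, 2, 11], 10) -> 0  [called from pick_anchor, line 10]
  pick_anchor([10, 7, 6, 2, 2, 11], 10) -> 10  [called from main, line 28]
  weigh_samples([10, 7, 6, 2, 2, 11]) -> 38  [called from main, line 30]
Log line origins:
  1: logged in main at line 27
  2: logged in pick_anchor at line 9
  3: logged in settle_round at line 2
  4: logged in settle_round at line 5
  5: logged in pick_anchor at line 11
  6: logged in main at line 29
  7: logged in weigh_samples at line 16
  8-13: logged in weigh_samples at line 20
  14: logged in weigh_samples at line 21
  15: logged in main at line 31
A correct fix: line 13: replace `1` with `3`.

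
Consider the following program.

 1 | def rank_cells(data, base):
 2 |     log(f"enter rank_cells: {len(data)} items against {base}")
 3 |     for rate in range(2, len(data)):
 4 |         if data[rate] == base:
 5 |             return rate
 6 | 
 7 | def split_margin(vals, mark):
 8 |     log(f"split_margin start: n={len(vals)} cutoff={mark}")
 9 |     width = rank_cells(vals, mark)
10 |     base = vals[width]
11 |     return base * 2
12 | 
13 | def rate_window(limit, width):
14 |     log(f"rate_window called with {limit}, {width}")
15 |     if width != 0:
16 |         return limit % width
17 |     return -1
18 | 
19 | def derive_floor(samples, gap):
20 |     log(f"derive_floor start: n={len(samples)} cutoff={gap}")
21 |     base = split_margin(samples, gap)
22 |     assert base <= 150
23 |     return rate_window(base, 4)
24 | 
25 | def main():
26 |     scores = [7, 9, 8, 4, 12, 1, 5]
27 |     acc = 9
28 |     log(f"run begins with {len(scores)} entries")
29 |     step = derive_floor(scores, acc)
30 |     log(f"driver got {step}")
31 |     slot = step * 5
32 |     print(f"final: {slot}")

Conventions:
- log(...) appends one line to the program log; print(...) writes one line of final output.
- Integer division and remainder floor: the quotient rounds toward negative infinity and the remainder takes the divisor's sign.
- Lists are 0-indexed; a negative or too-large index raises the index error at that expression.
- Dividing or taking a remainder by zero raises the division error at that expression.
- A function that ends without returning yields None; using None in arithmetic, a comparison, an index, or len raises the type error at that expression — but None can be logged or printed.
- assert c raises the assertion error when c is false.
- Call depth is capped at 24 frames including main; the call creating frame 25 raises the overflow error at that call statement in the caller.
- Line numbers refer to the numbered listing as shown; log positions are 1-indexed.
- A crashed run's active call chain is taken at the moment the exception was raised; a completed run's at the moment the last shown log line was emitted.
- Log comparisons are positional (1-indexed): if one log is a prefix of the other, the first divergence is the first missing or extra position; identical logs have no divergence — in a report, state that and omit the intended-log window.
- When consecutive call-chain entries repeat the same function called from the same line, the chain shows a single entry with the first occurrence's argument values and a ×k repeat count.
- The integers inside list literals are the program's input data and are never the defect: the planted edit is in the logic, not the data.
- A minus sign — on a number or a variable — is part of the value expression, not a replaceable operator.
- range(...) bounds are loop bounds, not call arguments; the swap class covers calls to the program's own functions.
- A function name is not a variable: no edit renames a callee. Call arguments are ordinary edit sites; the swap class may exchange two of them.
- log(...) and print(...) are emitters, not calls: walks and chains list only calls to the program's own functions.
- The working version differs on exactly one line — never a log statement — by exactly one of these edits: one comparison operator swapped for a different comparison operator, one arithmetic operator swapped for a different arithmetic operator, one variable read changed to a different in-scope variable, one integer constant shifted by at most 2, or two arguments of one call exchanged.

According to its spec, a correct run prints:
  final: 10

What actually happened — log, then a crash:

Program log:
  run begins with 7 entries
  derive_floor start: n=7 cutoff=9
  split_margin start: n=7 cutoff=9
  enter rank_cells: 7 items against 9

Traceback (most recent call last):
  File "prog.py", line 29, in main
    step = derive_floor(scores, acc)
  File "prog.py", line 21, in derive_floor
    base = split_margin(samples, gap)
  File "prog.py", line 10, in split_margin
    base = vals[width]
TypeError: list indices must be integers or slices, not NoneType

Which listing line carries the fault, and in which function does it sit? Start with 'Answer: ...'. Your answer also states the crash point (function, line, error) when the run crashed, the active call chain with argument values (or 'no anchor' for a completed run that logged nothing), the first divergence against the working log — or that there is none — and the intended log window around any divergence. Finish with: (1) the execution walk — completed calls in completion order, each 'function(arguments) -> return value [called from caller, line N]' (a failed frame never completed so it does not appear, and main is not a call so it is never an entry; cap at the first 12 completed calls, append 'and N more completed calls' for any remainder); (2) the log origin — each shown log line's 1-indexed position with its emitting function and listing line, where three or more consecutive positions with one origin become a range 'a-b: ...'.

Answer: the defect is in rank_cells at line 3.
Key fact: The shown log is a 4-line prefix of the intended one, whose next entry is 'rate_window called with 18, 4'.
Crash: split_margin, line 10, TypeError.
Call chain: main -> derive_floor([7, 9, 8, 4, 12, 1, 5], 9) (called at line 29) -> split_margin([7, 9, 8, 4, 12, 1, 5], 9) (called at line 21).
First divergence: position 5 — after 4 matching lines the faulty run goes silent; intended next line 'rate_window called with 18, 4'.
Intended log window:
  3: split_margin start: n=7 cutoff=9
  4: enter rank_cells: 7 items against 9
  5: rate_window called with 18, 4
  6: driver got 2
Execution walk:
  rank_cells([7, 9, 8, 4, 12, 1, 5], 9) -> None  [called from split_margin, line 9]
Log origin:
  1: from main, line 28
  2: from derive_floor, line 20
  3: from split_margin, line 8
  4: from rank_cells, line 2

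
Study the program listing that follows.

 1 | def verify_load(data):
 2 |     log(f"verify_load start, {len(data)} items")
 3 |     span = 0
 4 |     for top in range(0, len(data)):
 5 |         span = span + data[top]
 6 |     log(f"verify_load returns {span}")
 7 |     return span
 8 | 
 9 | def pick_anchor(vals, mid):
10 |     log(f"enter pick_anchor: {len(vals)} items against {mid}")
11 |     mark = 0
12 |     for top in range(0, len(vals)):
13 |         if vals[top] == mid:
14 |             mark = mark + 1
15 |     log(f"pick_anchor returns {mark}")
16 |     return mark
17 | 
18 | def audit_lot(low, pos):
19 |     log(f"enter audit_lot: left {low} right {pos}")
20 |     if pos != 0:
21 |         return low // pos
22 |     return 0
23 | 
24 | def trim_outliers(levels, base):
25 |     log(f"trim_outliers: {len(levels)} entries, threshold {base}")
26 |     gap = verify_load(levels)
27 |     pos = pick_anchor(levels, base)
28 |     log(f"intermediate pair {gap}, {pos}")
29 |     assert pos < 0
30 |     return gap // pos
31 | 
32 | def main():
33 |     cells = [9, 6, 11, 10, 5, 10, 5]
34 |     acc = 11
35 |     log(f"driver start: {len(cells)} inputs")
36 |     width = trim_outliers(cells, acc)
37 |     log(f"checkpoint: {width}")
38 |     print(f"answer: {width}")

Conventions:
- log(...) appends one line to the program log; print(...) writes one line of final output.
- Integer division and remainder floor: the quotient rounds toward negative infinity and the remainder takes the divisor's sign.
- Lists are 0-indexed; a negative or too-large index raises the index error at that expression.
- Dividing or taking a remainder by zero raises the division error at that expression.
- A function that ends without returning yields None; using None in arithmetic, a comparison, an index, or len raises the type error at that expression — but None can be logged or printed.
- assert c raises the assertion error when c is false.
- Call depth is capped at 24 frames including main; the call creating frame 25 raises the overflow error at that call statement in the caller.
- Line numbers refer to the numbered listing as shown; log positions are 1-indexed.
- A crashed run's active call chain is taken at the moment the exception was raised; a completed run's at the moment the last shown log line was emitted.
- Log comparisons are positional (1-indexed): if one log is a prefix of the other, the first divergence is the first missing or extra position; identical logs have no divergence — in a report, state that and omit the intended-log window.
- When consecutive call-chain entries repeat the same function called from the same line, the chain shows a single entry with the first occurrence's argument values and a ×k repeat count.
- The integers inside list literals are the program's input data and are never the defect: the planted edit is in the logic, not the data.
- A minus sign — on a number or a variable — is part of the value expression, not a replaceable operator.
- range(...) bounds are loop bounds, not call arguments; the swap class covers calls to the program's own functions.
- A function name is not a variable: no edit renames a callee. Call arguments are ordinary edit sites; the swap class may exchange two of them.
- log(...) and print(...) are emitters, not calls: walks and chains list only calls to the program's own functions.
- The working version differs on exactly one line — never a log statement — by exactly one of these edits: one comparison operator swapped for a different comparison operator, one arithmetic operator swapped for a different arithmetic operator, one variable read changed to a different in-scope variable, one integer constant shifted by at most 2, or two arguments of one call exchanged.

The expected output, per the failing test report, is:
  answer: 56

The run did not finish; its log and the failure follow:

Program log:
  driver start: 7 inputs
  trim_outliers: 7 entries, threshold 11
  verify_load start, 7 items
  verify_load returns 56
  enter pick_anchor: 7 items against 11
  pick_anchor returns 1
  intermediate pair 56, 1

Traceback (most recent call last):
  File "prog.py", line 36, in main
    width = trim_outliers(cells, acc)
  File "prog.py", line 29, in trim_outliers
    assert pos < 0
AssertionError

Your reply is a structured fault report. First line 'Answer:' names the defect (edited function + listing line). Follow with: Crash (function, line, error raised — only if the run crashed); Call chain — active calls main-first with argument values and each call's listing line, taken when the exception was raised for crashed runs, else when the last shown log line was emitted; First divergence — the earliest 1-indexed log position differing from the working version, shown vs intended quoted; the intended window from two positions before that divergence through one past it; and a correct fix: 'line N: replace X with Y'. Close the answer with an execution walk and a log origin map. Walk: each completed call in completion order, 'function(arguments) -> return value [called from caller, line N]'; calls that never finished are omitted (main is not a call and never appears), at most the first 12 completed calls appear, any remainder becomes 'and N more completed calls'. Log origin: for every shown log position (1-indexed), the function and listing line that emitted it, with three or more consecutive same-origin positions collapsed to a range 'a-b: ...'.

Answer: the defect is in trim_outliers at line 29.
Core observation: The faulty run's log stops after 7 lines; the working version's next line would be 'checkpoint: 56'.
Crash: trim_outliers, line 29, AssertionError.
Call chain: main -> trim_outliers([9, 6, 11, 10, 5, 10, 5], 11) (called at line 36).
First divergence: position 8 — the faulty run's log ends after 7 lines; the working version continues with 'checkpoint: 56'.
Intended log window:
  6: pick_anchor returns 1
  7: intermediate pair 56, 1
  8: checkpoint: 56
Execution walk:
  verify_load([9, 6, 11, 10, 5, 10, 5]) -> 56  [called from trim_outliers, line 26]
  pick_anchor([9, 6, 11, 10, 5, 10, 5], 11) -> 1  [called from trim_outliers, line 27]
Origin of each log line:
  1: from main, line 35
  2: from trim_outliers, line 25
  3: from verify_load, line 2
  4: from verify_load, line 6
  5: from pick_anchor, line 10
  6: from pick_anchor, line 15
  7: from trim_outliers, line 28
A correct fix: line 29: replace `<` with `>`.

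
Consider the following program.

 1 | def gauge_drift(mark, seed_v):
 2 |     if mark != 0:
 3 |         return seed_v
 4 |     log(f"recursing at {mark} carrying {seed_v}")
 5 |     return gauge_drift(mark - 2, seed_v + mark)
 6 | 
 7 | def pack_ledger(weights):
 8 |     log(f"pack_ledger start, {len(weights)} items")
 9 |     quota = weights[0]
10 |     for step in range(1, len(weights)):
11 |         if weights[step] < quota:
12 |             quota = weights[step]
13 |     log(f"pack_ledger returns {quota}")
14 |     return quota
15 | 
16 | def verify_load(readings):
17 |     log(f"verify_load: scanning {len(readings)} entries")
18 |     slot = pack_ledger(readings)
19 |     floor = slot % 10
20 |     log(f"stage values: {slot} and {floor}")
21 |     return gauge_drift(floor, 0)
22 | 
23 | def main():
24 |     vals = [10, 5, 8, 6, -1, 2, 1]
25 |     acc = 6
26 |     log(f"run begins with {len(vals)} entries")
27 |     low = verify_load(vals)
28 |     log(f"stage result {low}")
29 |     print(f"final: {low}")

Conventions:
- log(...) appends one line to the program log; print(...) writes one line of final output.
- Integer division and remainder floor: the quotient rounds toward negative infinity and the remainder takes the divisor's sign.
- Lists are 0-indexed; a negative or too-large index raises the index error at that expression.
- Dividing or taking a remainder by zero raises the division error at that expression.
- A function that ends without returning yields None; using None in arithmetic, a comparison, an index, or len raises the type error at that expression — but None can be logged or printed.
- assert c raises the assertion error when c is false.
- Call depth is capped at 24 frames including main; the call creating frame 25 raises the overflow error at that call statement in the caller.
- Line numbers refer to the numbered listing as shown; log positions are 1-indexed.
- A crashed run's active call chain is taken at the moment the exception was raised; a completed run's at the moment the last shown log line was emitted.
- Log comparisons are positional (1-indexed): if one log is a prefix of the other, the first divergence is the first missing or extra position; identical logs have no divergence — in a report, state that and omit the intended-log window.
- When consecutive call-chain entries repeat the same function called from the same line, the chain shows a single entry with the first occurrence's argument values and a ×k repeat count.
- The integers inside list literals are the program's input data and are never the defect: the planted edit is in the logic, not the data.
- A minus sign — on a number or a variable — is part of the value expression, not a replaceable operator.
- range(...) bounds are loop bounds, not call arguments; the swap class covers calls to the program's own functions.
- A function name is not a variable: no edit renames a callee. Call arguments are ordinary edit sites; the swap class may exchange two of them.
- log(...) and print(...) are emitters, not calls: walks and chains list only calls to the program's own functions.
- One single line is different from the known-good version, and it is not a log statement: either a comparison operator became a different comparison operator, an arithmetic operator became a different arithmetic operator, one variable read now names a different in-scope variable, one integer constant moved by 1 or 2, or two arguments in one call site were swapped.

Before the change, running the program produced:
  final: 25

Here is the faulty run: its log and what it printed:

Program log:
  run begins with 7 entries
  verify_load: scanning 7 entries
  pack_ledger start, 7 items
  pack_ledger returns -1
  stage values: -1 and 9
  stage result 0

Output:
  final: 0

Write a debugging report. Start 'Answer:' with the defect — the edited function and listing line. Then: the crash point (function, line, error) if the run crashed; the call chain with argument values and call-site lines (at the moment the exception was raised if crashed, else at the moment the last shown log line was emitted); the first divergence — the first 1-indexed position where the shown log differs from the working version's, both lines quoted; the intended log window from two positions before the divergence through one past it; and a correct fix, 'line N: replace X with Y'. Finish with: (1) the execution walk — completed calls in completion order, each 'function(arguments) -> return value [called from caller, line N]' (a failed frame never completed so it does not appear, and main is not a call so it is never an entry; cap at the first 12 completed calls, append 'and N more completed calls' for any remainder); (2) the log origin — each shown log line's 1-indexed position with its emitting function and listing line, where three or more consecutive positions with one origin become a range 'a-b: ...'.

Answer: the defect is in gauge_drift at line 2.
Key fact: Position 6 is the first bad log line: 'stage result 0' should read 'recursing at 9 carrying 0'.
Call chain: main.
First divergence: position 6 — shown 'stage result 0', intended 'recursing at 9 carrying 0'.
Intended log window:
  4: pack_ledger returns -1
  5: stage values: -1 and 9
  6: recursing at 9 carrying 0
  7: recursing at 7 carrying 9
Execution walk:
  pack_ledger([10, 5, 8, 6, -1, 2, 1]) -> -1  [called from verify_load, line 18]
  gauge_drift(9, 0) -> 0  [called from verify_load, line 21]
  verify_load([10, 5, 8, 6, -1, 2, 1]) -> 0  [called from main, line 27]
Log origins:
  1: logged in main at line 26
  2: logged in verify_load at line 17
  3: logged in pack_ledger at line 8
  4: logged in pack_ledger at line 13
  5: logged in verify_load at line 20
  6: logged in main at line 28
A correct fix: line 2: replace `!=` with `<=`.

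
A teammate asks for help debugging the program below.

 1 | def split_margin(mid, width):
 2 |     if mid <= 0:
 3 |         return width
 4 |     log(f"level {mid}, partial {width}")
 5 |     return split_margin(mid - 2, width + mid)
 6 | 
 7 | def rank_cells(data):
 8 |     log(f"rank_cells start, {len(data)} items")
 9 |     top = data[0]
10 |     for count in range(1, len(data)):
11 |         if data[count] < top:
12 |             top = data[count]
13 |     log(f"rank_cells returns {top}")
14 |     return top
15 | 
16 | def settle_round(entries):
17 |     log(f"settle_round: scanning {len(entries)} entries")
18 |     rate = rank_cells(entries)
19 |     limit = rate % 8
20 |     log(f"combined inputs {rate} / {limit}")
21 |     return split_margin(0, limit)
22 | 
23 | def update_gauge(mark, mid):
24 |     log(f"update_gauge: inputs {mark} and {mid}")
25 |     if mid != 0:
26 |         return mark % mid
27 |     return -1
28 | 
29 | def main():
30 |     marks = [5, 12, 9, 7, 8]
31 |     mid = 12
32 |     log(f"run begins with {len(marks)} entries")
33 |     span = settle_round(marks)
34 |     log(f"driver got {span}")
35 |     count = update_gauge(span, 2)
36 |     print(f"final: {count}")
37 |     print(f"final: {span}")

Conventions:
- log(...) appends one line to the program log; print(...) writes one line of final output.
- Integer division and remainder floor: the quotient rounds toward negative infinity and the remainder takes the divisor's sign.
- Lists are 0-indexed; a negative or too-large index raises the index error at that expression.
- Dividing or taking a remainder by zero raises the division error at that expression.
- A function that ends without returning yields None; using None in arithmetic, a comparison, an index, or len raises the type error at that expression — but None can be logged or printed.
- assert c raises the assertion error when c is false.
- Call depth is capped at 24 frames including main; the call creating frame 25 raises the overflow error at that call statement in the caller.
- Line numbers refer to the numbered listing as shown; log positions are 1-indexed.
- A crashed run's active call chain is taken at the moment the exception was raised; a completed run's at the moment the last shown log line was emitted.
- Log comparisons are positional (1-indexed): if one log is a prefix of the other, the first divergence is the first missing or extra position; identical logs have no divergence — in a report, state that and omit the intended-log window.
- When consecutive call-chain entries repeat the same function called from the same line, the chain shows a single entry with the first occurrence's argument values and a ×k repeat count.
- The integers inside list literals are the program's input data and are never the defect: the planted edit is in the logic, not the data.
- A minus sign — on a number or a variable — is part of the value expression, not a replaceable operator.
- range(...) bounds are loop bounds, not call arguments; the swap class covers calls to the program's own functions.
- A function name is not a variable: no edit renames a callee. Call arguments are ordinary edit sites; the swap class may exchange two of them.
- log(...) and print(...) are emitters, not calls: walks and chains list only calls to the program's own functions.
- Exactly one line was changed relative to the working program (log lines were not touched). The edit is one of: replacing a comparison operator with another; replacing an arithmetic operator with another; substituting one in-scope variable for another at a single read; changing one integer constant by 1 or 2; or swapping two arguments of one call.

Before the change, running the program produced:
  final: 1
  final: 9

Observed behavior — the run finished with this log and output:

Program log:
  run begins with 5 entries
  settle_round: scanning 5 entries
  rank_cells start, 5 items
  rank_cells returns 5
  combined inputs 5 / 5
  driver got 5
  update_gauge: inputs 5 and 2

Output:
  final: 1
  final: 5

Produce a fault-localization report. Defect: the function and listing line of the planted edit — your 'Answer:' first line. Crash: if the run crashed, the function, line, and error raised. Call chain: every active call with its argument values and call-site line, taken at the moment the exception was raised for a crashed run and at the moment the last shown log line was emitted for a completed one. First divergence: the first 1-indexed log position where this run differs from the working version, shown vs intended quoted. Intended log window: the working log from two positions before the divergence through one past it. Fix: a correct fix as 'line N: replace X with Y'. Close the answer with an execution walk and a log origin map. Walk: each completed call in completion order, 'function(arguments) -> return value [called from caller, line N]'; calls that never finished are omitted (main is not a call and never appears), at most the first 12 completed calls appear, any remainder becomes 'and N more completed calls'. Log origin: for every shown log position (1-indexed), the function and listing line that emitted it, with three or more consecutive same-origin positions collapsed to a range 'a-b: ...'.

Answer: the defect is in settle_round at line 21.
Key fact: At log position 6 the runs split — shown 'driver got 5', but the working version logs 'level 5, partial 0'.
Call chain: main -> update_gauge(5, 2) (called at line 35).
First divergence: at position 6 the run shows 'driver got 5' where the working version logs 'level 5, partial 0'.
Intended log window:
  4: rank_cells returns 5
  5: combined inputs 5 / 5
  6: level 5, partial 0
  7: level 3, partial 5
Execution walk:
  rank_cells([5, 12, 9, 7, 8]) -> 5  [called from settle_round, line 18]
  split_margin(0, 5) -> 5  [called from settle_round, line 21]
  settle_round([5, 12, 9, 7, 8]) -> 5  [called from main, line 33]
  update_gauge(5, 2) -> 1  [called from main, line 35]
Log origins:
  1: from main, line 32
  2: from settle_round, line 17
  3: from rank_cells, line 8
  4: from rank_cells, line 13
  5: from settle_round, line 20
  6: from main, line 34
  7: from update_gauge, line 24
A correct fix: line 21: replace `split_margin(0, limit)` with `split_margin(limit, 0)`.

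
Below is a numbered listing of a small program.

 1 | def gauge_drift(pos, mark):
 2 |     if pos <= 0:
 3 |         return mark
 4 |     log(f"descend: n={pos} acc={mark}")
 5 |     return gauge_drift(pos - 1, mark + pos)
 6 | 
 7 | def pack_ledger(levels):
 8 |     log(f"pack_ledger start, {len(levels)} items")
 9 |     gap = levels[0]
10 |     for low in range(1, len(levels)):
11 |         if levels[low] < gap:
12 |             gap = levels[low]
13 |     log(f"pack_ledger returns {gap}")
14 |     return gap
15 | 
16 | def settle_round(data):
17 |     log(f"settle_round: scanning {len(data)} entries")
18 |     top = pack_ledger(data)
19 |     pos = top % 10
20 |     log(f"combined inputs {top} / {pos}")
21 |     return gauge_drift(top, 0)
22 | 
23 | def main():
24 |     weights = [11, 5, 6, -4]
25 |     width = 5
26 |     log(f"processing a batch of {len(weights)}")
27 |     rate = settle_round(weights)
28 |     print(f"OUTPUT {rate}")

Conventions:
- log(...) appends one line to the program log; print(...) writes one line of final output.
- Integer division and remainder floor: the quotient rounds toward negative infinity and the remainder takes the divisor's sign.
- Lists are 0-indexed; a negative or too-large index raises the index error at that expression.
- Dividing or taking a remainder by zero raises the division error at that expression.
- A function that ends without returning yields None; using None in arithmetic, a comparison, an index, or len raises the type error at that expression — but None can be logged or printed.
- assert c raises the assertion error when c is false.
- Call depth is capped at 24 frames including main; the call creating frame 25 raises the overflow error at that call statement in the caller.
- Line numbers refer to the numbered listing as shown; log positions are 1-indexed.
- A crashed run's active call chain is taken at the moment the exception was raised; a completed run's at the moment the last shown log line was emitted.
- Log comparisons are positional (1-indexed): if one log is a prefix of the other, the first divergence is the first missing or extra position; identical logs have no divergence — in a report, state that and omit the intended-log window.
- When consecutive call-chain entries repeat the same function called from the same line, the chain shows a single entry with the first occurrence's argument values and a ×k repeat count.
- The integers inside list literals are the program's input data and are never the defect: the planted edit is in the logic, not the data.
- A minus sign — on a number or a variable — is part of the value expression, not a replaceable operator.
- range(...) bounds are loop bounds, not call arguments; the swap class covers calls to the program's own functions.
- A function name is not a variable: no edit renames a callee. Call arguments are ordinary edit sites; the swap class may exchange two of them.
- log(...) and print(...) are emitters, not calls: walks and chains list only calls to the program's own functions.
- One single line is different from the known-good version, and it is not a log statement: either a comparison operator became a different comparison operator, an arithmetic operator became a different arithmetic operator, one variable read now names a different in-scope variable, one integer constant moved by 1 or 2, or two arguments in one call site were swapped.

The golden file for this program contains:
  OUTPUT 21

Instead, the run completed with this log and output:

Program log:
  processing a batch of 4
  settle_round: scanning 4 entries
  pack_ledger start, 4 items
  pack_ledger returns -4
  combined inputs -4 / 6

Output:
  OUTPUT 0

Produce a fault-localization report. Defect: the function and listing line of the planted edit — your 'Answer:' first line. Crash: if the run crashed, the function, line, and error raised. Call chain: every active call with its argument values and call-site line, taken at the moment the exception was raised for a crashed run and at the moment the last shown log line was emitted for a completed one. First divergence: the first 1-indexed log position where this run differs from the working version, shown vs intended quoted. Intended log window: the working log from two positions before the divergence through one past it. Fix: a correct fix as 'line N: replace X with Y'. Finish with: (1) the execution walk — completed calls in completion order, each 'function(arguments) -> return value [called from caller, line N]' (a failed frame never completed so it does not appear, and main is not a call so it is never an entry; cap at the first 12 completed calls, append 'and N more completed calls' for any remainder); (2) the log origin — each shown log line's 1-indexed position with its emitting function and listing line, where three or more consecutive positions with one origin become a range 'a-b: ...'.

Answer: the defect is in settle_round at line 21.
The tell: The log ends early — 5 lines, where the working version next logs 'descend: n=6 acc=0'.
Call chain: main -> settle_round([11, 5, 6, -4]) (called at line 27).
First divergence: position 6; the shown log stops at 5 lines while the working version next logs 'descend: n=6 acc=0'.
Intended log window:
  4: pack_ledger returns -4
  5: combined inputs -4 / 6
  6: descend: n=6 acc=0
  7: descend: n=5 acc=6
Execution walk:
  pack_ledger([11, 5, 6, -4]) -> -4  [called from settle_round, line 18]
  gauge_drift(-4, 0) -> 0  [called from settle_round, line 21]
  settle_round([11, 5, 6, -4]) -> 0  [called from main, line 27]
Log origins:
  1 — main, line 26
  2 — settle_round, line 17
  3 — pack_ledger, line 8
  4 — pack_ledger, line 13
  5 — settle_round, line 20
A correct fix: line 21: replace `top` with `pos`.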